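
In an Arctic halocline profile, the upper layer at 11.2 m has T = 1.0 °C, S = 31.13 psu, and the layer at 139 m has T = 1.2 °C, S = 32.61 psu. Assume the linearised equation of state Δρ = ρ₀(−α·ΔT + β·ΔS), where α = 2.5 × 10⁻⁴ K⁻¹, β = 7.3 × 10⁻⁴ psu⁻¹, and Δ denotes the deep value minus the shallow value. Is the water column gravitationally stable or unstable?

stable

ΔT = 1.2 − 1.0 = +0.2 K and ΔS = 32.61 − 31.13 = +1.48 psu (deep − shallow).
−αΔT = -5.00 × 10⁻⁵; βΔS = 1.0804 × 10⁻³; sum Δρ/ρ₀ = 1.0304 × 10⁻³.
Δρ/ρ₀ > 0, so Δρ > 0: deeper water is denser → statically stable.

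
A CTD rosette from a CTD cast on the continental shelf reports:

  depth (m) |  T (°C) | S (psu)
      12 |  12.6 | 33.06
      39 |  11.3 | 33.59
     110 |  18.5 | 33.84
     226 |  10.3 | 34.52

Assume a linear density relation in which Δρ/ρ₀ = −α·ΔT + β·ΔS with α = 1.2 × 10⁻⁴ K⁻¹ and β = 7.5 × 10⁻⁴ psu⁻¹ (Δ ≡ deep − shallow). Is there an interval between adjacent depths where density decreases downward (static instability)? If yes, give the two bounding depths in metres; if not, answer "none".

Evaluate Δρ/ρ₀ = −αΔT + βΔS across each adjacent pair:
  12–39 m: −αΔT+βΔS = −(1.2 × 10⁻⁴)(-1.3)+(7.5 × 10⁻⁴)(+0.53) = 5.5 × 10⁻⁴ → stable
  39–110 m: −αΔT+βΔS = −(1.2 × 10⁻⁴)(+7.2)+(7.5 × 10⁻⁴)(+0.25) = -6.8 × 10⁻⁴ → UNSTABLE
  110–226 m: −αΔT+βΔS = −(1.2 × 10⁻⁴)(-8.2)+(7.5 × 10⁻⁴)(+0.68) = 1.5 × 10⁻³ → stable
The 39–110 m interval has Δρ < 0: lighter water underlies denser water.

39–110 m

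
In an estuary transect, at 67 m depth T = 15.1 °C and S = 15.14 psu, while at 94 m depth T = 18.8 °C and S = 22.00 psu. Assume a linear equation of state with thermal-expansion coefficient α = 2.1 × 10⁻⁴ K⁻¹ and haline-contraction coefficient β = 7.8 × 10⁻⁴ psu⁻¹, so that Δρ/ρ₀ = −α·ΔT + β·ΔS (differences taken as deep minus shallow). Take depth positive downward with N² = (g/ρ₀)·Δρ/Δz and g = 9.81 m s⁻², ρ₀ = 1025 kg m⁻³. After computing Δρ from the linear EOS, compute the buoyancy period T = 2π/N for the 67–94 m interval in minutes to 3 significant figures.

ΔT = +3.7 K, ΔS = +6.86 psu (deep − shallow).
Δρ/ρ₀ = −αΔT + βΔS = -7.77 × 10⁻⁴ + 5.3508 × 10⁻³ = 4.5738 × 10⁻³, so Δρ ≈ 4.688 kg m⁻³.
N² = (g/ρ₀)·Δρ/Δz = g·(Δρ/ρ₀)/Δz = 9.81 × 4.5738 × 10⁻³ / 27 = 1.6618 × 10⁻³ s⁻².
N = √(1.6618 × 10⁻³) = 0.040765 rad s⁻¹ → T = 2π/N = 154.13 s = 2.5688 min ≈ 2.57 min.

2.57 min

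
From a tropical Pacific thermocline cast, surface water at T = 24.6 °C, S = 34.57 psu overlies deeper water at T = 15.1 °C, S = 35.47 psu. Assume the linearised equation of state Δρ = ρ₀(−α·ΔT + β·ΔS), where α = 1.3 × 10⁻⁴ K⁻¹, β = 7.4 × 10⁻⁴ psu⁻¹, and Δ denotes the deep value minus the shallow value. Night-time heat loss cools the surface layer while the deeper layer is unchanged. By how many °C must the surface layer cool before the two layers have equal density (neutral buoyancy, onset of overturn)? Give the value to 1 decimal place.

Neutral buoyancy requires Δρ = 0, i.e. −α(T_deep − T_surf′) + β(S_deep − S_surf) = 0.
T_surf′ = T_deep − (β/α)·ΔS = 15.1 − (7.4 × 10⁻⁴/1.3 × 10⁻⁴)·(+0.90) = 9.977 °C.
Cooling required: 24.6 − (9.977) = 14.623 °C.

14.6 °C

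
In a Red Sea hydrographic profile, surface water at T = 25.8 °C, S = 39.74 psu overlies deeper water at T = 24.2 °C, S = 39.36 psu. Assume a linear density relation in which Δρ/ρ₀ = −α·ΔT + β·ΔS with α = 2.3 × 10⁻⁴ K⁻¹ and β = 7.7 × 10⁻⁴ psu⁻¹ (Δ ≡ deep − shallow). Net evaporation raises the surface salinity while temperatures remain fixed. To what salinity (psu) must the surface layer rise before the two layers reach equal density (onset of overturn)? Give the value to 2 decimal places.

Neutral buoyancy requires −α(T_deep − T_surf) + β(S_deep − S_surf′) = 0.
S_surf′ = S_deep − (α/β)·ΔT = 39.36 − (2.3 × 10⁻⁴/7.7 × 10⁻⁴)·(-1.6) = 39.8379 psu.
Increase required: 39.8379 − 39.74 = 0.0979 psu.

39.84 psu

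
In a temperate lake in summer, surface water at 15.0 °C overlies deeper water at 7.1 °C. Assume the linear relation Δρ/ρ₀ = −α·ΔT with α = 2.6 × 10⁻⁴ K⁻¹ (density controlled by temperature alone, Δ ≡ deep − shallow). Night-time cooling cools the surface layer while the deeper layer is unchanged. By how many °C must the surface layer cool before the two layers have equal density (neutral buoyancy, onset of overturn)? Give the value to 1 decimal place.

7.9 °C

With temperature the only control, equal density requires T_surf′ = T_deep.
T_surf′ = 7.1 °C.
Cooling required: 15.0 − 7.1 = 7.9 °C.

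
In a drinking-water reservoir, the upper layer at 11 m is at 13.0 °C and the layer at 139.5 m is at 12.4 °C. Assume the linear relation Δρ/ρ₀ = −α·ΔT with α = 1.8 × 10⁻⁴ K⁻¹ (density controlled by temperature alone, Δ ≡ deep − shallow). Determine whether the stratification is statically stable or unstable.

ΔT = 12.4 − 13.0 = -0.6 K, so Δρ/ρ₀ = −αΔT = 1.08 × 10⁻⁴.
Δρ/ρ₀ > 0, so Δρ > 0: deeper water is denser → statically stable.

stable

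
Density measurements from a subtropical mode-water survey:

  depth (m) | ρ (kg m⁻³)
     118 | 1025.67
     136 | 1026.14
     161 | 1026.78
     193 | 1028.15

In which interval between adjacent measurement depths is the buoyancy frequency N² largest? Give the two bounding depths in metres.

161–193 m

Compute the density gradient over each adjacent pair:
  118–136 m: Δρ/Δz = 0.47/18 = 0.026 kg m⁻⁴
  136–161 m: Δρ/Δz = 0.64/25 = 0.026 kg m⁻⁴
  161–193 m: Δρ/Δz = 1.37/32 = 0.043 kg m⁻⁴
The largest gradient is in the 161–193 m interval — the pycnocline.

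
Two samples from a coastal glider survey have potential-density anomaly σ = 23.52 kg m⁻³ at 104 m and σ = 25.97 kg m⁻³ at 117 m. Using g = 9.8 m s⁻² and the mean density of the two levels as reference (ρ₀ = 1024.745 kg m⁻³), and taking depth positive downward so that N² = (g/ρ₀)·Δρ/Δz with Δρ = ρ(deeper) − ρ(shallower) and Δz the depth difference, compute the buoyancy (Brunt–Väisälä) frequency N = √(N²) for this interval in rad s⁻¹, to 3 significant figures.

Δρ = 1025.97 − 1023.52 = 2.45 kg m⁻³ over Δz = 117 − 104 = 13 m.
N² = (9.8/1024.745) × (2.45/13) = 1.8023 × 10⁻³ s⁻².
N = √(1.8023 × 10⁻³) = 0.042454 rad s⁻¹ ≈ 0.0425 rad s⁻¹.
N² > 0, so the interval is statically stable.

0.0425 rad s⁻¹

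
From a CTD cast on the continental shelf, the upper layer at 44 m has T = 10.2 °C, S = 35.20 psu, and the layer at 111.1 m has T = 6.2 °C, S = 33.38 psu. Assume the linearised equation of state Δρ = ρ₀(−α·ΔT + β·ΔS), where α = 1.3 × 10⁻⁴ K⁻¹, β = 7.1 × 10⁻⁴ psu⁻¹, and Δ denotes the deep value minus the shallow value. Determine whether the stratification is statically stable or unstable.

unstable

ΔT = 6.2 − 10.2 = -4.0 K and ΔS = 33.38 − 35.20 = -1.82 psu (deep − shallow).
−αΔT = 5.20 × 10⁻⁴; βΔS = -1.2922 × 10⁻³; sum Δρ/ρ₀ = -7.722 × 10⁻⁴.
Δρ/ρ₀ < 0, so Δρ < 0: deeper water is lighter → statically unstable; the column would overturn.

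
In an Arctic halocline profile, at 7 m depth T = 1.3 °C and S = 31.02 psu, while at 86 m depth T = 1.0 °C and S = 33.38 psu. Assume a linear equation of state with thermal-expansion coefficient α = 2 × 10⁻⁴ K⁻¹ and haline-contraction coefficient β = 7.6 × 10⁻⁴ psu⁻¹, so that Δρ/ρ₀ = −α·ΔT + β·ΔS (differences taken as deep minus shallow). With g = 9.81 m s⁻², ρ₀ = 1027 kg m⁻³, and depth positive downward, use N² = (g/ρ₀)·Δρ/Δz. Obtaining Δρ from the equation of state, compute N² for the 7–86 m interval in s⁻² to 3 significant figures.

ΔT = -0.3 K, ΔS = +2.36 psu (deep − shallow).
Δρ/ρ₀ = −αΔT + βΔS = 6.00 × 10⁻⁵ + 1.7936 × 10⁻³ = 1.8536 × 10⁻³, so Δρ ≈ 1.904 kg m⁻³.
N² = (g/ρ₀)·Δρ/Δz = g·(Δρ/ρ₀)/Δz = 9.81 × 1.8536 × 10⁻³ / 79 = 2.3017 × 10⁻⁴ s⁻² ≈ 2.30 × 10⁻⁴ s⁻².

2.30 × 10⁻⁴ s⁻²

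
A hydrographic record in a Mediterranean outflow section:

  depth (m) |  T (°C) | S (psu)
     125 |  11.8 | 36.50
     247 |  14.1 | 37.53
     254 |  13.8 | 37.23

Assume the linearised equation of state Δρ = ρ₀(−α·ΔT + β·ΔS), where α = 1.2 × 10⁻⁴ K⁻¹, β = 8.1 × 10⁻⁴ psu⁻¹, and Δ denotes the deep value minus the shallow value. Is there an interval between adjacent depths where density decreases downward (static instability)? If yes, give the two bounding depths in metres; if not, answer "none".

247–254 m

Evaluate Δρ/ρ₀ = −αΔT + βΔS across each adjacent pair:
  125–247 m: −αΔT+βΔS = −(1.2 × 10⁻⁴)(+2.3)+(8.1 × 10⁻⁴)(+1.03) = 5.6 × 10⁻⁴ → stable
  247–254 m: −αΔT+βΔS = −(1.2 × 10⁻⁴)(-0.3)+(8.1 × 10⁻⁴)(-0.30) = -2.1 × 10⁻⁴ → UNSTABLE
The 247–254 m interval has Δρ < 0: lighter water underlies denser water.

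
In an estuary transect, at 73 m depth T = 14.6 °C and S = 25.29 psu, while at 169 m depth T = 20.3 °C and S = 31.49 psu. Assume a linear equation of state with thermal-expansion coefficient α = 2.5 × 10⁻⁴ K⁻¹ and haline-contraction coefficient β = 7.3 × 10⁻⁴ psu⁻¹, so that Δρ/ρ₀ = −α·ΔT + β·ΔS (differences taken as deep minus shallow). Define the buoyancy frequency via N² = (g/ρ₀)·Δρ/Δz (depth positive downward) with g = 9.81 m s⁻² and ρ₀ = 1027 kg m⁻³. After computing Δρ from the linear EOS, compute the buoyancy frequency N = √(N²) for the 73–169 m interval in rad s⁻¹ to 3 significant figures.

0.0178 rad s⁻¹

ΔT = +5.7 K, ΔS = +6.20 psu (deep − shallow).
Δρ/ρ₀ = −αΔT + βΔS = -1.425 × 10⁻³ + 4.526 × 10⁻³ = 3.101 × 10⁻³, so Δρ ≈ 3.185 kg m⁻³.
N² = (g/ρ₀)·Δρ/Δz = g·(Δρ/ρ₀)/Δz = 9.81 × 3.101 × 10⁻³ / 96 = 3.1688 × 10⁻⁴ s⁻².
N = √(3.1688 × 10⁻⁴) = 0.017801 rad s⁻¹ ≈ 0.0178 rad s⁻¹.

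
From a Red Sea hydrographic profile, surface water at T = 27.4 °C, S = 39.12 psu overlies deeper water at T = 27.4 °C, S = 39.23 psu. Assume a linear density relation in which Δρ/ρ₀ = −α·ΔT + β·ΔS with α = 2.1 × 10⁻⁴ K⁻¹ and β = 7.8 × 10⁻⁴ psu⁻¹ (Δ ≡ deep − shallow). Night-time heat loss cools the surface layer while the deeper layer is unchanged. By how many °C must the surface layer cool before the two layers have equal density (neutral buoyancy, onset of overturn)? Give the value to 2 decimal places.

0.41 °C

Neutral buoyancy requires Δρ = 0, i.e. −α(T_deep − T_surf′) + β(S_deep − S_surf) = 0.
T_surf′ = T_deep − (β/α)·ΔS = 27.4 − (7.8 × 10⁻⁴/2.1 × 10⁻⁴)·(+0.11) = 26.9914 °C.
Cooling required: 27.4 − (26.9914) = 0.4086 °C.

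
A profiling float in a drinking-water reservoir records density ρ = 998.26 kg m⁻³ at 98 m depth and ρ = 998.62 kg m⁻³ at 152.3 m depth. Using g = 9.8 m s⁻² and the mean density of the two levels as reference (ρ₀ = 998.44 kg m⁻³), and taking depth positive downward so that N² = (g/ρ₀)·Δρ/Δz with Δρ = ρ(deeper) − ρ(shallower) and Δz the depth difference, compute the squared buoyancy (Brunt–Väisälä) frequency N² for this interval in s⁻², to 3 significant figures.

Δρ = 998.62 − 998.26 = 0.36 kg m⁻³ over Δz = 152.3 − 98 = 54.3 m.
N² = (9.8/998.44) × (0.36/54.3) = 6.5074 × 10⁻⁵ s⁻² ≈ 6.51 × 10⁻⁵ s⁻².

6.51 × 10⁻⁵ s⁻²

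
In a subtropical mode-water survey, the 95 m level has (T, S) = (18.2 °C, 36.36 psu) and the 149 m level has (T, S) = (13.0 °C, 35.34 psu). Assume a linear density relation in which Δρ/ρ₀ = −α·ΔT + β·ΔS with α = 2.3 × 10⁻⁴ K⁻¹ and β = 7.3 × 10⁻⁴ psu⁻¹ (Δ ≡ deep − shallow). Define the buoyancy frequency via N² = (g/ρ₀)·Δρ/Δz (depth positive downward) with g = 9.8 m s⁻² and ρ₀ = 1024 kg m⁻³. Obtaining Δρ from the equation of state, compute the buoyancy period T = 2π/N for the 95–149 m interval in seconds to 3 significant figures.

ΔT = -5.2 K, ΔS = -1.02 psu (deep − shallow).
Δρ/ρ₀ = −αΔT + βΔS = 1.196 × 10⁻³ − 7.446 × 10⁻⁴ = 4.514 × 10⁻⁴, so Δρ ≈ 0.4622 kg m⁻³.
N² = (g/ρ₀)·Δρ/Δz = g·(Δρ/ρ₀)/Δz = 9.8 × 4.514 × 10⁻⁴ / 54 = 8.1921 × 10⁻⁵ s⁻².
N = √(8.1921 × 10⁻⁵) = 9.0510 × 10⁻³ rad s⁻¹ → T = 2π/N = 694.20 s ≈ 694 s.

694 s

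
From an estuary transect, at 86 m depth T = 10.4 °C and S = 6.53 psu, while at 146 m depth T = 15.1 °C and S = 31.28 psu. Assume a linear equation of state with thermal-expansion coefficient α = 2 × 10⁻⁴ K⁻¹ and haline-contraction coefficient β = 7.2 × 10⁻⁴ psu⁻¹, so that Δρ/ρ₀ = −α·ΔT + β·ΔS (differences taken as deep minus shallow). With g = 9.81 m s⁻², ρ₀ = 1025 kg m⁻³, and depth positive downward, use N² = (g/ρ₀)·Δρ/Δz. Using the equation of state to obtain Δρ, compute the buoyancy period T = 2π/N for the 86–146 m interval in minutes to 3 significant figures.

1.99 min

ΔT = +4.7 K, ΔS = +24.75 psu (deep − shallow).
Δρ/ρ₀ = −αΔT + βΔS = -9.40 × 10⁻⁴ + 0.01782 = 0.01688, so Δρ ≈ 17.30 kg m⁻³.
N² = (g/ρ₀)·Δρ/Δz = g·(Δρ/ρ₀)/Δz = 9.81 × 0.01688 / 60 = 2.7599 × 10⁻³ s⁻².
N = √(2.7599 × 10⁻³) = 0.052535 rad s⁻¹ → T = 2π/N = 119.60 s = 1.9933 min ≈ 1.99 min.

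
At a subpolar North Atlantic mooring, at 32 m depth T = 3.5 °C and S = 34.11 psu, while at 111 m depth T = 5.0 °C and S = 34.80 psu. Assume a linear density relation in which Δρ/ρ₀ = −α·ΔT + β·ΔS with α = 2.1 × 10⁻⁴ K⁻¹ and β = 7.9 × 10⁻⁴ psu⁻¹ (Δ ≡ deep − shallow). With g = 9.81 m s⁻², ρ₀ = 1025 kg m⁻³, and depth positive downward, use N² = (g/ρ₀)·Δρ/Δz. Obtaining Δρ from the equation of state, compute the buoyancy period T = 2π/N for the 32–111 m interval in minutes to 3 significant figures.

19.6 min

ΔT = +1.5 K, ΔS = +0.69 psu (deep − shallow).
Δρ/ρ₀ = −αΔT + βΔS = -3.15 × 10⁻⁴ + 5.451 × 10⁻⁴ = 2.301 × 10⁻⁴, so Δρ ≈ 0.2359 kg m⁻³.
N² = (g/ρ₀)·Δρ/Δz = g·(Δρ/ρ₀)/Δz = 9.81 × 2.301 × 10⁻⁴ / 79 = 2.8573 × 10⁻⁵ s⁻².
N = √(2.8573 × 10⁻⁵) = 5.3454 × 10⁻³ rad s⁻¹ → T = 2π/N = 1.1754 × 10³ s = 19.590 min ≈ 19.6 min.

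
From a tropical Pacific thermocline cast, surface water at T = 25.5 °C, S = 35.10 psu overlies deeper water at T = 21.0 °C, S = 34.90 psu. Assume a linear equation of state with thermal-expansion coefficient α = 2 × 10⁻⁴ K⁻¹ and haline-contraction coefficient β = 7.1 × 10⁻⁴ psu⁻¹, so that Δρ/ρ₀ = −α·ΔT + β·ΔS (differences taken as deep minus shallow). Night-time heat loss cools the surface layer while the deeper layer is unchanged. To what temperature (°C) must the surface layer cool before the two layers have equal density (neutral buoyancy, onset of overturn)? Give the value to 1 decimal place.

Neutral buoyancy requires Δρ = 0, i.e. −α(T_deep − T_surf′) + β(S_deep − S_surf) = 0.
T_surf′ = T_deep − (β/α)·ΔS = 21.0 − (7.1 × 10⁻⁴/2 × 10⁻⁴)·(-0.20) = 21.710 °C.
Cooling required: 25.5 − (21.710) = 3.790 °C.

21.7 °C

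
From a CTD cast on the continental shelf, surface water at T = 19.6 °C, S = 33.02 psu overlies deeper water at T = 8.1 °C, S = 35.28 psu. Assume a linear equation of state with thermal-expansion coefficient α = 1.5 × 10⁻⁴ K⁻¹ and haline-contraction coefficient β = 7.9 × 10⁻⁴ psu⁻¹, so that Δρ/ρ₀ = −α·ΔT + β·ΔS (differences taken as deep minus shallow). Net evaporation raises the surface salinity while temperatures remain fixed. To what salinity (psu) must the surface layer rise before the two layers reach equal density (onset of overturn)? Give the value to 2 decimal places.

Neutral buoyancy requires −α(T_deep − T_surf) + β(S_deep − S_surf′) = 0.
S_surf′ = S_deep − (α/β)·ΔT = 35.28 − (1.5 × 10⁻⁴/7.9 × 10⁻⁴)·(-11.5) = 37.4635 psu.
Increase required: 37.4635 − 33.02 = 4.4435 psu.

37.46 psu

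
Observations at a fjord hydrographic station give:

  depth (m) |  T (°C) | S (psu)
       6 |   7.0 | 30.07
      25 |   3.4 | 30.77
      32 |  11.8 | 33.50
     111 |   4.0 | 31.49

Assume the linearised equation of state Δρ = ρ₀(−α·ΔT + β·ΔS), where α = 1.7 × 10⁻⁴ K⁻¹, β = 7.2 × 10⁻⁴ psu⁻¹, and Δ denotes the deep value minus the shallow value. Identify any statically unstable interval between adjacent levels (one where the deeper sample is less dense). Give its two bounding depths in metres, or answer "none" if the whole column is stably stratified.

Evaluate Δρ/ρ₀ = −αΔT + βΔS across each adjacent pair:
  6–25 m: −αΔT+βΔS = −(1.7 × 10⁻⁴)(-3.6)+(7.2 × 10⁻⁴)(+0.70) = 1.1 × 10⁻³ → stable
  25–32 m: −αΔT+βΔS = −(1.7 × 10⁻⁴)(+8.4)+(7.2 × 10⁻⁴)(+2.73) = 5.4 × 10⁻⁴ → stable
  32–111 m: −αΔT+βΔS = −(1.7 × 10⁻⁴)(-7.8)+(7.2 × 10⁻⁴)(-2.01) = -1.2 × 10⁻⁴ → UNSTABLE
The 32–111 m interval has Δρ < 0: lighter water underlies denser water.

32–111 m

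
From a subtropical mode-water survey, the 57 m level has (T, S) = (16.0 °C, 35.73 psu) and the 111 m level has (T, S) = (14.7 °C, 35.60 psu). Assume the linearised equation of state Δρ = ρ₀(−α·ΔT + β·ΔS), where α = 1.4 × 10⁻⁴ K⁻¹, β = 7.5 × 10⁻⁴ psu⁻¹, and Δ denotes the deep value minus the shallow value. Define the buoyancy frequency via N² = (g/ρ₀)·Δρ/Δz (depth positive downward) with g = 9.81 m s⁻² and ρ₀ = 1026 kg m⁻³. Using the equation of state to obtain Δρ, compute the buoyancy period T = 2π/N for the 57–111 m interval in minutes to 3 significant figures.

26.7 min

ΔT = -1.3 K, ΔS = -0.13 psu (deep − shallow).
Δρ/ρ₀ = −αΔT + βΔS = 1.82 × 10⁻⁴ − 9.75 × 10⁻⁵ = 8.45 × 10⁻⁵, so Δρ ≈ 0.08670 kg m⁻³.
N² = (g/ρ₀)·Δρ/Δz = g·(Δρ/ρ₀)/Δz = 9.81 × 8.45 × 10⁻⁵ / 54 = 1.5351 × 10⁻⁵ s⁻².
N = √(1.5351 × 10⁻⁵) = 3.9180 × 10⁻³ rad s⁻¹ → T = 2π/N = 1.6037 × 10³ s = 26.728 min ≈ 26.7 min.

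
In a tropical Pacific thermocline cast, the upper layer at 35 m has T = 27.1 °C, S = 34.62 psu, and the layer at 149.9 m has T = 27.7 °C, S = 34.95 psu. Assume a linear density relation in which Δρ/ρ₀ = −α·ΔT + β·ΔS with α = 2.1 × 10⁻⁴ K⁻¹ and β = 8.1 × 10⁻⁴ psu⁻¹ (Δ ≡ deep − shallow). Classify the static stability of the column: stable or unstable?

stable

ΔT = 27.7 − 27.1 = +0.6 K and ΔS = 34.95 − 34.62 = +0.33 psu (deep − shallow).
−αΔT = -1.26 × 10⁻⁴; βΔS = 2.673 × 10⁻⁴; sum Δρ/ρ₀ = 1.413 × 10⁻⁴.
Δρ/ρ₀ > 0, so Δρ > 0: deeper water is denser → statically stable.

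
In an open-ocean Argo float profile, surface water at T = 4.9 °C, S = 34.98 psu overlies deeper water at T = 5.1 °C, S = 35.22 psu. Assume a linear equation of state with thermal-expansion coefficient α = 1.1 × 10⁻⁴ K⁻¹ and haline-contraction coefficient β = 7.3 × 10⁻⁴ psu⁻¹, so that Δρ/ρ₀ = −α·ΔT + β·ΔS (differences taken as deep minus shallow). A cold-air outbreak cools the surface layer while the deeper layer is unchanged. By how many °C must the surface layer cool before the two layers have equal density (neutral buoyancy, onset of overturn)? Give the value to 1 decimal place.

Neutral buoyancy requires Δρ = 0, i.e. −α(T_deep − T_surf′) + β(S_deep − S_surf) = 0.
T_surf′ = T_deep − (β/α)·ΔS = 5.1 − (7.3 × 10⁻⁴/1.1 × 10⁻⁴)·(+0.24) = 3.507 °C.
Cooling required: 4.9 − (3.507) = 1.393 °C.

1.4 °C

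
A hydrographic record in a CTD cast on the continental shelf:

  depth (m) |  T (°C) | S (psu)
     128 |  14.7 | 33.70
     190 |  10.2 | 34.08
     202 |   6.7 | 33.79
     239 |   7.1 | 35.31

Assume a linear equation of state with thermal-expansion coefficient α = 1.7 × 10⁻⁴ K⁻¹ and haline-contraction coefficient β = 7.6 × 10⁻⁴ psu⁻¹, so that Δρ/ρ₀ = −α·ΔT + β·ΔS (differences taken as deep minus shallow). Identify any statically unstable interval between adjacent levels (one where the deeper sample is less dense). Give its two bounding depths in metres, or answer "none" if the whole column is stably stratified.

none

Evaluate Δρ/ρ₀ = −αΔT + βΔS across each adjacent pair:
  128–190 m: −αΔT+βΔS = −(1.7 × 10⁻⁴)(-4.5)+(7.6 × 10⁻⁴)(+0.38) = 1.1 × 10⁻³ → stable
  190–202 m: −αΔT+βΔS = −(1.7 × 10⁻⁴)(-3.5)+(7.6 × 10⁻⁴)(-0.29) = 3.7 × 10⁻⁴ → stable
  202–239 m: −αΔT+βΔS = −(1.7 × 10⁻⁴)(+0.4)+(7.6 × 10⁻⁴)(+1.52) = 1.1 × 10⁻³ → stable
Every interval has Δρ > 0: the column is stably stratified throughout.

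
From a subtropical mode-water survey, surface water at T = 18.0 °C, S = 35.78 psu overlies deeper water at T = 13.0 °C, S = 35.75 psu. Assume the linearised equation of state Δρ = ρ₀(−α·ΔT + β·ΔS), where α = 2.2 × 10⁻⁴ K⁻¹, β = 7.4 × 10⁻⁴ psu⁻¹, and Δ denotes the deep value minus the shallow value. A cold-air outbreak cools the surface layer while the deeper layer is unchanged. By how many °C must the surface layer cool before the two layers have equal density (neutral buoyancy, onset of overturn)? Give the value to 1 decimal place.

4.9 °C

Neutral buoyancy requires Δρ = 0, i.e. −α(T_deep − T_surf′) + β(S_deep − S_surf) = 0.
T_surf′ = T_deep − (β/α)·ΔS = 13.0 − (7.4 × 10⁻⁴/2.2 × 10⁻⁴)·(-0.03) = 13.101 °C.
Cooling required: 18.0 − (13.101) = 4.899 °C.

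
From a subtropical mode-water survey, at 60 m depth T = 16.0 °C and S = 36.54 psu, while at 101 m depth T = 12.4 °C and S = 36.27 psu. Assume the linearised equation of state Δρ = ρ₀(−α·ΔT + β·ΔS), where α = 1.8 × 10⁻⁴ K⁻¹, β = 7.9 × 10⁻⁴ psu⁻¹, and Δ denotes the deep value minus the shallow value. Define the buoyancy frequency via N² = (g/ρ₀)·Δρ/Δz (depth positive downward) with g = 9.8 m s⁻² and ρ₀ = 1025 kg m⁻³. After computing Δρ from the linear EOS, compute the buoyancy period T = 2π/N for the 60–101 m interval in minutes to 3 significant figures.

ΔT = -3.6 K, ΔS = -0.27 psu (deep − shallow).
Δρ/ρ₀ = −αΔT + βΔS = 6.48 × 10⁻⁴ − 2.133 × 10⁻⁴ = 4.347 × 10⁻⁴, so Δρ ≈ 0.4456 kg m⁻³.
N² = (g/ρ₀)·Δρ/Δz = g·(Δρ/ρ₀)/Δz = 9.8 × 4.347 × 10⁻⁴ / 41 = 1.0390 × 10⁻⁴ s⁻².
N = √(1.0390 × 10⁻⁴) = 0.010193 rad s⁻¹ → T = 2π/N = 616.42 s = 10.274 min ≈ 10.3 min.

10.3 min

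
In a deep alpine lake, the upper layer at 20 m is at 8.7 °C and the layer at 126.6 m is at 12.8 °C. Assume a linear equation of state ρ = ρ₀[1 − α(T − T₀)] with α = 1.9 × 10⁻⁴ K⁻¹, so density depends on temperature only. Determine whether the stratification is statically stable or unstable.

unstable

ΔT = 12.8 − 8.7 = +4.1 K, so Δρ/ρ₀ = −αΔT = -7.79 × 10⁻⁴.
Δρ/ρ₀ < 0, so Δρ < 0: deeper water is lighter → statically unstable; the column would overturn.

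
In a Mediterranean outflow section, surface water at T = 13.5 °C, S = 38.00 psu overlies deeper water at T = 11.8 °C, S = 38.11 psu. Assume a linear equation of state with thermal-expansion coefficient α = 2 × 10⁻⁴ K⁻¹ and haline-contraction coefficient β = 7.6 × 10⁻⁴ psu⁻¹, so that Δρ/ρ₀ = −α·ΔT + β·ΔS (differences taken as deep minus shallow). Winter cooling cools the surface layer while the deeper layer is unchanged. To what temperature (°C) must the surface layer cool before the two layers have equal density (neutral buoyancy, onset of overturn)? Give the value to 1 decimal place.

Neutral buoyancy requires Δρ = 0, i.e. −α(T_deep − T_surf′) + β(S_deep − S_surf) = 0.
T_surf′ = T_deep − (β/α)·ΔS = 11.8 − (7.6 × 10⁻⁴/2 × 10⁻⁴)·(+0.11) = 11.382 °C.
Cooling required: 13.5 − (11.382) = 2.118 °C.

11.4 °C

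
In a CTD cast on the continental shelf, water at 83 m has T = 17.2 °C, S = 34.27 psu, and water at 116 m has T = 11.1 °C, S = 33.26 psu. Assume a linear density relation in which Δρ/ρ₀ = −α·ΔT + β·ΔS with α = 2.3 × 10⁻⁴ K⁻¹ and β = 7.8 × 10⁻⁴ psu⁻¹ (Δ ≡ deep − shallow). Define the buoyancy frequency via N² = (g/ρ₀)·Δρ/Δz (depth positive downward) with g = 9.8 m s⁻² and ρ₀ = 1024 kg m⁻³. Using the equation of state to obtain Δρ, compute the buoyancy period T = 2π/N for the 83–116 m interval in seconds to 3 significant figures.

ΔT = -6.1 K, ΔS = -1.01 psu (deep − shallow).
Δρ/ρ₀ = −αΔT + βΔS = 1.403 × 10⁻³ − 7.878 × 10⁻⁴ = 6.152 × 10⁻⁴, so Δρ ≈ 0.6300 kg m⁻³.
N² = (g/ρ₀)·Δρ/Δz = g·(Δρ/ρ₀)/Δz = 9.8 × 6.152 × 10⁻⁴ / 33 = 1.8270 × 10⁻⁴ s⁻².
N = √(1.8270 × 10⁻⁴) = 0.013517 rad s⁻¹ → T = 2π/N = 464.84 s ≈ 465 s.

465 s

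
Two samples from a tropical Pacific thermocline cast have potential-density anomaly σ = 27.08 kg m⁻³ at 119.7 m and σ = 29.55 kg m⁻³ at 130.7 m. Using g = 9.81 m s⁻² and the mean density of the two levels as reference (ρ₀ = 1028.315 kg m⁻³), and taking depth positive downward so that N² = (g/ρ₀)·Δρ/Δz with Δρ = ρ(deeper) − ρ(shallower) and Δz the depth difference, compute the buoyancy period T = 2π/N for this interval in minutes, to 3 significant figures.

Δρ = 1029.55 − 1027.08 = 2.47 kg m⁻³ over Δz = 130.7 − 119.7 = 11 m.
N² = (9.81/1028.315) × (2.47/11) = 2.1421 × 10⁻³ s⁻².
N = √(2.1421 × 10⁻³) = 0.046283 rad s⁻¹, so T = 2π/N = 135.76 s = 2.2627 min ≈ 2.26 min.
A positive N² confirms static stability across the interval.

2.26 min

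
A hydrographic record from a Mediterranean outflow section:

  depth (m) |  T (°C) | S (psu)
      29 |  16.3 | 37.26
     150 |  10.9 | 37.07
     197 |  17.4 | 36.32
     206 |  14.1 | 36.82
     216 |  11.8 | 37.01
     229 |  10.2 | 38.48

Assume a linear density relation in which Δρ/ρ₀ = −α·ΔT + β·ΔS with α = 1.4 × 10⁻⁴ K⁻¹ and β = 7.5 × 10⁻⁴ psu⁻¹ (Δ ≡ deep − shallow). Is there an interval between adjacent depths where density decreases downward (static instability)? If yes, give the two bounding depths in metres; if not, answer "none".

150–197 m

Evaluate Δρ/ρ₀ = −αΔT + βΔS across each adjacent pair:
  29–150 m: −αΔT+βΔS = −(1.4 × 10⁻⁴)(-5.4)+(7.5 × 10⁻⁴)(-0.19) = 6.1 × 10⁻⁴ → stable
  150–197 m: −αΔT+βΔS = −(1.4 × 10⁻⁴)(+6.5)+(7.5 × 10⁻⁴)(-0.75) = -1.5 × 10⁻³ → UNSTABLE
  197–206 m: −αΔT+βΔS = −(1.4 × 10⁻⁴)(-3.3)+(7.5 × 10⁻⁴)(+0.50) = 8.4 × 10⁻⁴ → stable
  206–216 m: −αΔT+βΔS = −(1.4 × 10⁻⁴)(-2.3)+(7.5 × 10⁻⁴)(+0.19) = 4.6 × 10⁻⁴ → stable
  216–229 m: −αΔT+βΔS = −(1.4 × 10⁻⁴)(-1.6)+(7.5 × 10⁻⁴)(+1.47) = 1.3 × 10⁻³ → stable
The 150–197 m interval has Δρ < 0: lighter water underlies denser water.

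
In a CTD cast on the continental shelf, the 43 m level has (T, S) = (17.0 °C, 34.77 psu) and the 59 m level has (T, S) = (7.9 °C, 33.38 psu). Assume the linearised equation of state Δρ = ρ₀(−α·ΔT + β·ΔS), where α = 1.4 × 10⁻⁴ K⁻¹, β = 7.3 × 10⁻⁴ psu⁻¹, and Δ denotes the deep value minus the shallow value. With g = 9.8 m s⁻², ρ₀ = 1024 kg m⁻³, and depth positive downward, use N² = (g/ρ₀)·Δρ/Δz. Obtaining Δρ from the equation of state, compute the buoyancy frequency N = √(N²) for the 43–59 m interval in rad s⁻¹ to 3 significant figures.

0.0126 rad s⁻¹

ΔT = -9.1 K, ΔS = -1.39 psu (deep − shallow).
Δρ/ρ₀ = −αΔT + βΔS = 1.274 × 10⁻³ − 1.0147 × 10⁻³ = 2.593 × 10⁻⁴, so Δρ ≈ 0.2655 kg m⁻³.
N² = (g/ρ₀)·Δρ/Δz = g·(Δρ/ρ₀)/Δz = 9.8 × 2.593 × 10⁻⁴ / 16 = 1.5882 × 10⁻⁴ s⁻².
N = √(1.5882 × 10⁻⁴) = 0.012602 rad s⁻¹ ≈ 0.0126 rad s⁻¹.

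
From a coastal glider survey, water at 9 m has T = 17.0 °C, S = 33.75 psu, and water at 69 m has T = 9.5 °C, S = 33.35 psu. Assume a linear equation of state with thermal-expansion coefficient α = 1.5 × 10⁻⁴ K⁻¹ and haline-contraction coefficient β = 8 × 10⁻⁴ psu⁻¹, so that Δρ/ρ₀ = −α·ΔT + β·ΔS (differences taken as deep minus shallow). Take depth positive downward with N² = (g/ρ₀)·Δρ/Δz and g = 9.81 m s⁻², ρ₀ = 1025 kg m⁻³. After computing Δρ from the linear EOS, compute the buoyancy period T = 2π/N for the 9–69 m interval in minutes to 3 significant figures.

9.13 min

ΔT = -7.5 K, ΔS = -0.40 psu (deep − shallow).
Δρ/ρ₀ = −αΔT + βΔS = 1.125 × 10⁻³ − 3.20 × 10⁻⁴ = 8.05 × 10⁻⁴, so Δρ ≈ 0.8251 kg m⁻³.
N² = (g/ρ₀)·Δρ/Δz = g·(Δρ/ρ₀)/Δz = 9.81 × 8.05 × 10⁻⁴ / 60 = 1.3162 × 10⁻⁴ s⁻².
N = √(1.3162 × 10⁻⁴) = 0.011473 rad s⁻¹ → T = 2π/N = 547.65 s = 9.1275 min ≈ 9.13 min.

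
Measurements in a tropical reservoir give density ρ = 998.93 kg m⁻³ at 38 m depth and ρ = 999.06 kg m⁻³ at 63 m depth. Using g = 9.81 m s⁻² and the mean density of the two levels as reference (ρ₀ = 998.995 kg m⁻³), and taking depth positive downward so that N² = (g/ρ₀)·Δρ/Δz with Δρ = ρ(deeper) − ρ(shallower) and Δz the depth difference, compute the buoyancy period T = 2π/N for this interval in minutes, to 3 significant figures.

14.7 min

Δρ = 999.06 − 998.93 = 0.13 kg m⁻³ over Δz = 63 − 38 = 25 m.
N² = (9.81/998.995) × (0.13/25) = 5.1063 × 10⁻⁵ s⁻².
N = √(5.1063 × 10⁻⁵) = 7.1458 × 10⁻³ rad s⁻¹, so T = 2π/N = 879.28 s = 14.655 min ≈ 14.7 min.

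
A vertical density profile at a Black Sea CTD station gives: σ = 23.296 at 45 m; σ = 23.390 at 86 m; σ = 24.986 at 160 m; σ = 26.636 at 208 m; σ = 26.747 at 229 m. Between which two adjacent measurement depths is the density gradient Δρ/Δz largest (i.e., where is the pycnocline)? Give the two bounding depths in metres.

160–208 m

Compute the density gradient over each adjacent pair:
  45–86 m: Δρ/Δz = 0.094/41 = 2.3 × 10⁻³ kg m⁻⁴
  86–160 m: Δρ/Δz = 1.596/74 = 0.022 kg m⁻⁴
  160–208 m: Δρ/Δz = 1.650/48 = 0.034 kg m⁻⁴
  208–229 m: Δρ/Δz = 0.111/21 = 5.3 × 10⁻³ kg m⁻⁴
The largest gradient is in the 160–208 m interval — the pycnocline.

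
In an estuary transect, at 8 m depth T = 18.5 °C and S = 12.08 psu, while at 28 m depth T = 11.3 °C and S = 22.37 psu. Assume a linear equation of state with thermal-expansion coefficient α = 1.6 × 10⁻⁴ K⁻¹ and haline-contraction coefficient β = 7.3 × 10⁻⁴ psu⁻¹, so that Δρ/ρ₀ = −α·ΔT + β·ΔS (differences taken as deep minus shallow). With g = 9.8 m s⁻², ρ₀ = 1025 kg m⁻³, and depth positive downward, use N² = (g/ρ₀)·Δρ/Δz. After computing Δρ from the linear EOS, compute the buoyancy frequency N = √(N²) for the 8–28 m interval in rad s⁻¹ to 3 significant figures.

ΔT = -7.2 K, ΔS = +10.29 psu (deep − shallow).
Δρ/ρ₀ = −αΔT + βΔS = 1.152 × 10⁻³ + 7.5117 × 10⁻³ = 8.6637 × 10⁻³, so Δρ ≈ 8.880 kg m⁻³.
N² = (g/ρ₀)·Δρ/Δz = g·(Δρ/ρ₀)/Δz = 9.8 × 8.6637 × 10⁻³ / 20 = 4.2452 × 10⁻³ s⁻².
N = √(4.2452 × 10⁻³) = 0.065155 rad s⁻¹ ≈ 0.0652 rad s⁻¹.

0.0652 rad s⁻¹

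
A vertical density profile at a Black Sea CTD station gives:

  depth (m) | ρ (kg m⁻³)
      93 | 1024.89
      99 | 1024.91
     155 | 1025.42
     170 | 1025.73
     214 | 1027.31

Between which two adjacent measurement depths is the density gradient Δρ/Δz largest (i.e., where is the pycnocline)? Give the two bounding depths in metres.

170–214 m

Compute the density gradient over each adjacent pair:
  93–99 m: Δρ/Δz = 0.02/6 = 3.3 × 10⁻³ kg m⁻⁴
  99–155 m: Δρ/Δz = 0.51/56 = 9.1 × 10⁻³ kg m⁻⁴
  155–170 m: Δρ/Δz = 0.31/15 = 0.021 kg m⁻⁴
  170–214 m: Δρ/Δz = 1.58/44 = 0.036 kg m⁻⁴
The largest gradient is in the 170–214 m interval — the pycnocline.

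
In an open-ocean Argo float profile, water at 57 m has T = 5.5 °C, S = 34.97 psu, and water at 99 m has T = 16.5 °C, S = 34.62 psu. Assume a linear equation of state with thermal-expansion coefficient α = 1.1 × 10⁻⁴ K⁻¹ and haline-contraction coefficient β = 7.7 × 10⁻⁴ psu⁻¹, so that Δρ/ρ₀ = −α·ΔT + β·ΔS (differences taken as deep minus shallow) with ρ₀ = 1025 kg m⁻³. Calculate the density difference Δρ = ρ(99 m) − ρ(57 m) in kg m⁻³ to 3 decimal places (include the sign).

ΔT = +11.0 K, ΔS = -0.35 psu (deep − shallow).
Δρ/ρ₀ = −(1.1 × 10⁻⁴)(+11.0) + (7.7 × 10⁻⁴)(-0.35) = -1.4795 × 10⁻³.
Δρ = 1025 × (-1.4795 × 10⁻³) = -1.516 kg m⁻³.
Negative Δρ: lighter below, statically unstable.

-1.516 kg m⁻³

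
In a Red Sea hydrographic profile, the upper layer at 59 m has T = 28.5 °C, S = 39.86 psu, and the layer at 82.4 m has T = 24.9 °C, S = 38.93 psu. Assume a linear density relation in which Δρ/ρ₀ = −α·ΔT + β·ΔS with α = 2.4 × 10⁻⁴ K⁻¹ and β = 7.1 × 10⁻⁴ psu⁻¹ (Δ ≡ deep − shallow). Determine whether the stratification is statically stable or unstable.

ΔT = 24.9 − 28.5 = -3.6 K and ΔS = 38.93 − 39.86 = -0.93 psu (deep − shallow).
−αΔT = 8.64 × 10⁻⁴; βΔS = -6.603 × 10⁻⁴; sum Δρ/ρ₀ = 2.037 × 10⁻⁴.
Δρ/ρ₀ > 0, so Δρ > 0: deeper water is denser → statically stable.

stable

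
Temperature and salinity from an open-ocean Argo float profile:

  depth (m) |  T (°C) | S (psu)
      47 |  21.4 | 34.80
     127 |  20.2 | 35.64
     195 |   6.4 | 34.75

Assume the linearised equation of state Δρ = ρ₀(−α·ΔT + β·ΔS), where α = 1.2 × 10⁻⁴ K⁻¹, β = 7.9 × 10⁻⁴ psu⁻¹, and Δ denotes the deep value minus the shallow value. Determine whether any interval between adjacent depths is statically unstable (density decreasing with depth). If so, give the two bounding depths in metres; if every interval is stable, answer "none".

Evaluate Δρ/ρ₀ = −αΔT + βΔS across each adjacent pair:
  47–127 m: −αΔT+βΔS = −(1.2 × 10⁻⁴)(-1.2)+(7.9 × 10⁻⁴)(+0.84) = 8.1 × 10⁻⁴ → stable
  127–195 m: −αΔT+βΔS = −(1.2 × 10⁻⁴)(-13.8)+(7.9 × 10⁻⁴)(-0.89) = 9.5 × 10⁻⁴ → stable
Every interval has Δρ > 0: the column is stably stratified throughout.

none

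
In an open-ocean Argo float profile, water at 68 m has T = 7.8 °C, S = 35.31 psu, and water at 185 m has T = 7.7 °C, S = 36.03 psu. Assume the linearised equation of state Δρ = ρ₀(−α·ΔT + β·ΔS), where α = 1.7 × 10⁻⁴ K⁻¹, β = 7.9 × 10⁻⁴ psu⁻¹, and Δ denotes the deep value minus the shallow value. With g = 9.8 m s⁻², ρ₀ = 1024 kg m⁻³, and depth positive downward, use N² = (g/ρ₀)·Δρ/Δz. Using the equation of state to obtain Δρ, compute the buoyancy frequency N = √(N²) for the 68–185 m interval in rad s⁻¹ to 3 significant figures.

ΔT = -0.1 K, ΔS = +0.72 psu (deep − shallow).
Δρ/ρ₀ = −αΔT + βΔS = 1.70 × 10⁻⁵ + 5.688 × 10⁻⁴ = 5.858 × 10⁻⁴, so Δρ ≈ 0.5999 kg m⁻³.
N² = (g/ρ₀)·Δρ/Δz = g·(Δρ/ρ₀)/Δz = 9.8 × 5.858 × 10⁻⁴ / 117 = 4.9067 × 10⁻⁵ s⁻².
N = √(4.9067 × 10⁻⁵) = 7.0048 × 10⁻³ rad s⁻¹ ≈ 7.00 × 10⁻³ rad s⁻¹.

7.00 × 10⁻³ rad s⁻¹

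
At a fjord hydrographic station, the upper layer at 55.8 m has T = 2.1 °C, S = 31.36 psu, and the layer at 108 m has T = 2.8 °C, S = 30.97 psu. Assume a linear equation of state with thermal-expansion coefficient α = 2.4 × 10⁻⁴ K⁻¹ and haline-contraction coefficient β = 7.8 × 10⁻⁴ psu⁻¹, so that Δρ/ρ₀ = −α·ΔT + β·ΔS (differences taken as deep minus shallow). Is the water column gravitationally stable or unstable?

unstable

ΔT = 2.8 − 2.1 = +0.7 K and ΔS = 30.97 − 31.36 = -0.39 psu (deep − shallow).
−αΔT = -1.68 × 10⁻⁴; βΔS = -3.042 × 10⁻⁴; sum Δρ/ρ₀ = -4.722 × 10⁻⁴.
Δρ/ρ₀ < 0, so Δρ < 0: deeper water is lighter → statically unstable; the column would overturn.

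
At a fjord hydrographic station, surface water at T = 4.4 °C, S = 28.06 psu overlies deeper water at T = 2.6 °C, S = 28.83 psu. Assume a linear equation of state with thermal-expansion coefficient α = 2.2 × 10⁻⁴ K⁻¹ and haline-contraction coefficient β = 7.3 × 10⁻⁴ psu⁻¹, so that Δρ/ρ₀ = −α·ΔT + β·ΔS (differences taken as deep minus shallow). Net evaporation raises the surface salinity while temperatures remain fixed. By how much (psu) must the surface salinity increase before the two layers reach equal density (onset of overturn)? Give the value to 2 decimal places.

Neutral buoyancy requires −α(T_deep − T_surf) + β(S_deep − S_surf′) = 0.
S_surf′ = S_deep − (α/β)·ΔT = 28.83 − (2.2 × 10⁻⁴/7.3 × 10⁻⁴)·(-1.8) = 29.3725 psu.
Increase required: 29.3725 − 28.06 = 1.3125 psu.

1.31 psu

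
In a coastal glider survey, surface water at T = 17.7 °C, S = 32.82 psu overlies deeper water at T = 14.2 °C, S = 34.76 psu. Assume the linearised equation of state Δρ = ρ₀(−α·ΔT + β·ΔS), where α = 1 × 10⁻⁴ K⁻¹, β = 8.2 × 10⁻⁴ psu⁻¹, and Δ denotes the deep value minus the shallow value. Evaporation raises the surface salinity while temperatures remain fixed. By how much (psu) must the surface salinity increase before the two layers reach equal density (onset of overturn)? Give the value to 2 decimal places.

Neutral buoyancy requires −α(T_deep − T_surf) + β(S_deep − S_surf′) = 0.
S_surf′ = S_deep − (α/β)·ΔT = 34.76 − (1 × 10⁻⁴/8.2 × 10⁻⁴)·(-3.5) = 35.1868 psu.
Increase required: 35.1868 − 32.82 = 2.3668 psu.

2.37 psu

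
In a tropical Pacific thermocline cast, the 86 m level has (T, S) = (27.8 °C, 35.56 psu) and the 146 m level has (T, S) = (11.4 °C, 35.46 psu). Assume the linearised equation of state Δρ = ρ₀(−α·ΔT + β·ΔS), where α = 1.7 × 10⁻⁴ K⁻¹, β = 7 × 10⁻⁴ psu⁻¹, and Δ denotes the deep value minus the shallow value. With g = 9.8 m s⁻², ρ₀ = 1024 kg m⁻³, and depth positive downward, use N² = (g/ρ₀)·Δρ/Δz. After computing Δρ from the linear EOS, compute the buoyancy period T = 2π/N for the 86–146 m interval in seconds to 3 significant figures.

ΔT = -16.4 K, ΔS = -0.10 psu (deep − shallow).
Δρ/ρ₀ = −αΔT + βΔS = 2.788 × 10⁻³ − 7.00 × 10⁻⁵ = 2.718 × 10⁻³, so Δρ ≈ 2.783 kg m⁻³.
N² = (g/ρ₀)·Δρ/Δz = g·(Δρ/ρ₀)/Δz = 9.8 × 2.718 × 10⁻³ / 60 = 4.4394 × 10⁻⁴ s⁻².
N = √(4.4394 × 10⁻⁴) = 0.021070 rad s⁻¹ → T = 2π/N = 298.21 s ≈ 298 s.

298 s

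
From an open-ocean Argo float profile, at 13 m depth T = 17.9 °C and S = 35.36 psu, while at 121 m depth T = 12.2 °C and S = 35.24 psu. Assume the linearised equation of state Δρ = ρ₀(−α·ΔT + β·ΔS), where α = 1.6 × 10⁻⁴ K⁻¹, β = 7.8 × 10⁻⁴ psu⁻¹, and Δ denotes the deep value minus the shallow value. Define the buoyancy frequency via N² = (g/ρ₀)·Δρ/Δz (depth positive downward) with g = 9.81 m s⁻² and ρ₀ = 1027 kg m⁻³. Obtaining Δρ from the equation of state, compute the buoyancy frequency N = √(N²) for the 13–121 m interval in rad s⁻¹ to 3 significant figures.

ΔT = -5.7 K, ΔS = -0.12 psu (deep − shallow).
Δρ/ρ₀ = −αΔT + βΔS = 9.12 × 10⁻⁴ − 9.36 × 10⁻⁵ = 8.184 × 10⁻⁴, so Δρ ≈ 0.8405 kg m⁻³.
N² = (g/ρ₀)·Δρ/Δz = g·(Δρ/ρ₀)/Δz = 9.81 × 8.184 × 10⁻⁴ / 108 = 7.4338 × 10⁻⁵ s⁻².
N = √(7.4338 × 10⁻⁵) = 8.6219 × 10⁻³ rad s⁻¹ ≈ 8.62 × 10⁻³ rad s⁻¹.

8.62 × 10⁻³ rad s⁻¹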